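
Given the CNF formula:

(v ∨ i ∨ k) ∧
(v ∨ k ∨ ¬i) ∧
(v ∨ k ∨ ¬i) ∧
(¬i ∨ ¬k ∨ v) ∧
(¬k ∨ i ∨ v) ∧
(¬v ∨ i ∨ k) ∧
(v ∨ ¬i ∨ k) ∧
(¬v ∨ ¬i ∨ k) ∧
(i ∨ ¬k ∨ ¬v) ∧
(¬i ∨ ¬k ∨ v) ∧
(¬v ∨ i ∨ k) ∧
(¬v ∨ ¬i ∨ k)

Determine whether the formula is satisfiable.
Yes

Yes, the formula is satisfiable.

One satisfying assignment is: v=True, i=True, k=True

Verification: With this assignment, all 12 clauses evaluate to true.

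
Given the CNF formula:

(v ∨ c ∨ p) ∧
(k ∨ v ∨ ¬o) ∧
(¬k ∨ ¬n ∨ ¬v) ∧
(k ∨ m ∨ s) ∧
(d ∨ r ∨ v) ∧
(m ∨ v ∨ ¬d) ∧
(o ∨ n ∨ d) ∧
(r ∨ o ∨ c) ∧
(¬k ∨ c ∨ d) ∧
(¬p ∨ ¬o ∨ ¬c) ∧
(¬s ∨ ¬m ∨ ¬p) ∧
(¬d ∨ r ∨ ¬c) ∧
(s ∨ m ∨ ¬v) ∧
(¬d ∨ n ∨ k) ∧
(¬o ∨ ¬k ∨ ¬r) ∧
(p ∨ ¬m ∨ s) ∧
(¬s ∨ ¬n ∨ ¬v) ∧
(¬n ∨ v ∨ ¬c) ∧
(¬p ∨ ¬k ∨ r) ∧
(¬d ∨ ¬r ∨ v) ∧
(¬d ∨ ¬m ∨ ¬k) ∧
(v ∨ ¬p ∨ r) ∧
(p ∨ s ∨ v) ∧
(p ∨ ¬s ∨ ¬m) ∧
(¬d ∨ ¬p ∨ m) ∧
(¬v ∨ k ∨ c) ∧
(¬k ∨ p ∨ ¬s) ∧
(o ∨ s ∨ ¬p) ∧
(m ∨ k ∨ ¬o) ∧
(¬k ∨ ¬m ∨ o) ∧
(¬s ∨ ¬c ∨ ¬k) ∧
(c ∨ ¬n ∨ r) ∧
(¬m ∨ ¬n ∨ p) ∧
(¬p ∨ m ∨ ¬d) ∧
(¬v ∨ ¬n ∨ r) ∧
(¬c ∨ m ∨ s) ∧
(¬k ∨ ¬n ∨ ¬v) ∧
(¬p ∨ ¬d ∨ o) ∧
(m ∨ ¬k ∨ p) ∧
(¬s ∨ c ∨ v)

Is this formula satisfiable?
No

No, the formula is not satisfiable.

No assignment of truth values to the variables can make all 40 clauses true simultaneously.

The formula is UNSAT (unsatisfiable).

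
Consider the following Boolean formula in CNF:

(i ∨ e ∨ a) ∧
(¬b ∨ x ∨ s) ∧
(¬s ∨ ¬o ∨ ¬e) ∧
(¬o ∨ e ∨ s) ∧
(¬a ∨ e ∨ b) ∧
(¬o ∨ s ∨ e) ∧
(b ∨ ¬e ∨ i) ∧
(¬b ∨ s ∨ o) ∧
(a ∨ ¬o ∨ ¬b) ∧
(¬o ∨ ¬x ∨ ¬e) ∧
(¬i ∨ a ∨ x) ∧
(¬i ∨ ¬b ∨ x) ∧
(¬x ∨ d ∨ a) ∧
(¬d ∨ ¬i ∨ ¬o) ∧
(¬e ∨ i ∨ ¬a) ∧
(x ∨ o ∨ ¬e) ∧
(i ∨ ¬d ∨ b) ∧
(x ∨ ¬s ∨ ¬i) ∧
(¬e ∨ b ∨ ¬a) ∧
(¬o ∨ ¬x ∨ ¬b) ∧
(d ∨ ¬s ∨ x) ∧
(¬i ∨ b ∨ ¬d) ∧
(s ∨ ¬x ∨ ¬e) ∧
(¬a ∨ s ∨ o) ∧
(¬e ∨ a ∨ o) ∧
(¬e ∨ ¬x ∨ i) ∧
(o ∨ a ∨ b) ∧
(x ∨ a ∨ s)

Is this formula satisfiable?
Yes

Yes, the formula is satisfiable.

One satisfying assignment is: b=True, s=True, e=True, i=True, x=True, d=True, o=False, a=True

Verification: With this assignment, all 28 clauses evaluate to true.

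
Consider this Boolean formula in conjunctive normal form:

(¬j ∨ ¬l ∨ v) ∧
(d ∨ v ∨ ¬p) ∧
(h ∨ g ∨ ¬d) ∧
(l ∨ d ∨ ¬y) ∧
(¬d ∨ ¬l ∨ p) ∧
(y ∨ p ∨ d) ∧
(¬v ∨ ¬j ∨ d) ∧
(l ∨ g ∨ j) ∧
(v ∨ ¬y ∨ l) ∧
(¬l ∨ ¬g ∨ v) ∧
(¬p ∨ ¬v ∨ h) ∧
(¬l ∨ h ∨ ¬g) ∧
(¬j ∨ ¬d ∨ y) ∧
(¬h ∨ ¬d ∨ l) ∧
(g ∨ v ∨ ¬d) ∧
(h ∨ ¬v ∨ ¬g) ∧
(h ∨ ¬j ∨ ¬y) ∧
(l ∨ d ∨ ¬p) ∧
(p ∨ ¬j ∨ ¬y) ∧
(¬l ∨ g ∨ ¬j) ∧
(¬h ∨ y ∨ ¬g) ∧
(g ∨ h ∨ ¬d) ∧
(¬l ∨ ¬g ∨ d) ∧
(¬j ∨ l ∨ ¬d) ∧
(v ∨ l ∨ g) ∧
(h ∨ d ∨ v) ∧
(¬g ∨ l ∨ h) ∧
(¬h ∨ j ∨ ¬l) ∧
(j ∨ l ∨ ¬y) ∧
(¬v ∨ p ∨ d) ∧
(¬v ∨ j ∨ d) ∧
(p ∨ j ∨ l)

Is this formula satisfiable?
Yes

Yes, the formula is satisfiable.

One satisfying assignment is: p=True, h=True, y=True, g=True, d=True, l=True, j=True, v=True

Verification: With this assignment, all 32 clauses evaluate to true.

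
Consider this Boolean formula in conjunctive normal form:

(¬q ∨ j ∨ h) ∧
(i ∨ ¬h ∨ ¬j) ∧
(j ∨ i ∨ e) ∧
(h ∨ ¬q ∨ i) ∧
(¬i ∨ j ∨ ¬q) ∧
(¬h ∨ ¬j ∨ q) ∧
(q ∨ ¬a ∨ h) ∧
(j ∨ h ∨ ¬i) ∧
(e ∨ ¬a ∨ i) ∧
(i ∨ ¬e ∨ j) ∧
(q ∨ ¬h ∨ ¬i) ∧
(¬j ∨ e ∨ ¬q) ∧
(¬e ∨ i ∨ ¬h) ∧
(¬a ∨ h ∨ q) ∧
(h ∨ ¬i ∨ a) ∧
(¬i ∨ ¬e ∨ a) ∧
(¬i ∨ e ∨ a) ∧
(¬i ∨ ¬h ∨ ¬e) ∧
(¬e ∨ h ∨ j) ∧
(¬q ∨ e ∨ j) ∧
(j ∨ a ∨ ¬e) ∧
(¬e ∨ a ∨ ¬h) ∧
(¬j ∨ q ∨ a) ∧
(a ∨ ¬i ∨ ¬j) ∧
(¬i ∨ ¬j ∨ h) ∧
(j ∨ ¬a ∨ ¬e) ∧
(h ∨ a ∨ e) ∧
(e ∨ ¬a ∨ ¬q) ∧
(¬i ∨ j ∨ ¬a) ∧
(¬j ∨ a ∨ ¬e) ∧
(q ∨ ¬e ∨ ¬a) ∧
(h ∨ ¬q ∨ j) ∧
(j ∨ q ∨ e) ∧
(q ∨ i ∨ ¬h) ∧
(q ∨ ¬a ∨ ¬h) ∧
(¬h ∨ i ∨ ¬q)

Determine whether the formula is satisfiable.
No

No, the formula is not satisfiable.

No assignment of truth values to the variables can make all 36 clauses true simultaneously.

The formula is UNSAT (unsatisfiable).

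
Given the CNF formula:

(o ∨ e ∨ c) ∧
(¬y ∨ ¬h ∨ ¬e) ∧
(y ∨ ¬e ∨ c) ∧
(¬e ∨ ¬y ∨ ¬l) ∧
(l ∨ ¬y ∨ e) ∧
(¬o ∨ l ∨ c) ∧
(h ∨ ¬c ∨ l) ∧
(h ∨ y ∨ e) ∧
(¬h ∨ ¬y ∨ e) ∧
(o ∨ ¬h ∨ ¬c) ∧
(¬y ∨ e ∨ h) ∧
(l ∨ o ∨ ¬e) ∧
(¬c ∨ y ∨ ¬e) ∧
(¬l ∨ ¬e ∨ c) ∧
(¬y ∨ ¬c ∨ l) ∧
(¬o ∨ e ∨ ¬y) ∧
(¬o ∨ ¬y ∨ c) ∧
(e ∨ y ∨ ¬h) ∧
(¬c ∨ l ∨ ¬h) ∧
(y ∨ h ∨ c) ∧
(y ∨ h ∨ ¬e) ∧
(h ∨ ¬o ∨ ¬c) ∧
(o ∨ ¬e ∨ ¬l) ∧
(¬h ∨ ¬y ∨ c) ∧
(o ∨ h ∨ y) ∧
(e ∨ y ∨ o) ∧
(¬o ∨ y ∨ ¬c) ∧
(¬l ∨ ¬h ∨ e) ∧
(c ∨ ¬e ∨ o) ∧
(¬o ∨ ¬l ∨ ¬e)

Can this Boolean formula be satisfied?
No

No, the formula is not satisfiable.

No assignment of truth values to the variables can make all 30 clauses true simultaneously.

The formula is UNSAT (unsatisfiable).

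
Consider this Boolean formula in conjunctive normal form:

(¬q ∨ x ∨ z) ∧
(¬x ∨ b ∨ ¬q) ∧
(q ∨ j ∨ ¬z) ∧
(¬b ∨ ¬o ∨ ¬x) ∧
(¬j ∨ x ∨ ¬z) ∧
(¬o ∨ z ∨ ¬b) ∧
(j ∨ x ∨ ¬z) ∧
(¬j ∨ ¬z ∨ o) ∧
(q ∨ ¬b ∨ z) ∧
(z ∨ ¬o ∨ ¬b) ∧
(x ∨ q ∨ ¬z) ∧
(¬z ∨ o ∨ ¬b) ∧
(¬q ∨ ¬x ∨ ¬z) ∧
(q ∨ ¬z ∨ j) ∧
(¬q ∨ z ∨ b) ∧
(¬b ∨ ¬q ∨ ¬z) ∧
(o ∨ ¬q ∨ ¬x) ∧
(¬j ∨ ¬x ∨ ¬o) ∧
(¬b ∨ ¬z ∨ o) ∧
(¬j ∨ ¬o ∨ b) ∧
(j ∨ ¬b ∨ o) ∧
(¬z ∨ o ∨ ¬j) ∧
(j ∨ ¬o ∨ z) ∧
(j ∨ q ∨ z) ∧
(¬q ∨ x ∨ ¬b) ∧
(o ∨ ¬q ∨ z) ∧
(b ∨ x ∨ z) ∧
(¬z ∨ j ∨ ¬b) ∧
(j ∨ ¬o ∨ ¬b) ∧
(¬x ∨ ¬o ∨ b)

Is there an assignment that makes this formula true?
Yes

Yes, the formula is satisfiable.

One satisfying assignment is: o=False, z=False, j=True, x=True, q=False, b=False

Verification: With this assignment, all 30 clauses evaluate to true.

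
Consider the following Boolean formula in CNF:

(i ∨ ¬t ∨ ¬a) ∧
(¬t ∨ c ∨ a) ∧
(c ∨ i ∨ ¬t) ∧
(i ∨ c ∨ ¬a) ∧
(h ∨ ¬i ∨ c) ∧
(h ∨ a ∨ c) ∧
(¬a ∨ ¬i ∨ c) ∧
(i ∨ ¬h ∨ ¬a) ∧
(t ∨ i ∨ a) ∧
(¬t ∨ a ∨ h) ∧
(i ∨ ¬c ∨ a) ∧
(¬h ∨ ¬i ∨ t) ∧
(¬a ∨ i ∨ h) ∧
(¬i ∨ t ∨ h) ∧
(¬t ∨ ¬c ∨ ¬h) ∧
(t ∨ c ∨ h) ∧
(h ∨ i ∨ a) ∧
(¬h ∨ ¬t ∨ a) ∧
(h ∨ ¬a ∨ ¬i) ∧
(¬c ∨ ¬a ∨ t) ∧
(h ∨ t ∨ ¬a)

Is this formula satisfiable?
No

No, the formula is not satisfiable.

No assignment of truth values to the variables can make all 21 clauses true simultaneously.

The formula is UNSAT (unsatisfiable).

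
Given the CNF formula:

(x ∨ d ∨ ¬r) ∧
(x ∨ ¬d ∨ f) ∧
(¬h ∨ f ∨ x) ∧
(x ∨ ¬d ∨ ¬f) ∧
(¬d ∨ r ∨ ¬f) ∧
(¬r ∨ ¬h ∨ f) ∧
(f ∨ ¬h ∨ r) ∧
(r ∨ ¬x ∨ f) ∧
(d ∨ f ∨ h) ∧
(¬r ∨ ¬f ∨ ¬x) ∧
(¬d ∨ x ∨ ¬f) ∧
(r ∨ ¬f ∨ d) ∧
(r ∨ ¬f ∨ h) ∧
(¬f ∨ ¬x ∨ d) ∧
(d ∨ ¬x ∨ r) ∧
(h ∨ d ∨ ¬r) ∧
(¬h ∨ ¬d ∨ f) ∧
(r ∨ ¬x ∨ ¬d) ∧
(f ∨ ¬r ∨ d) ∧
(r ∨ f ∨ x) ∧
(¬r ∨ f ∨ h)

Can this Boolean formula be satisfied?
No

No, the formula is not satisfiable.

No assignment of truth values to the variables can make all 21 clauses true simultaneously.

The formula is UNSAT (unsatisfiable).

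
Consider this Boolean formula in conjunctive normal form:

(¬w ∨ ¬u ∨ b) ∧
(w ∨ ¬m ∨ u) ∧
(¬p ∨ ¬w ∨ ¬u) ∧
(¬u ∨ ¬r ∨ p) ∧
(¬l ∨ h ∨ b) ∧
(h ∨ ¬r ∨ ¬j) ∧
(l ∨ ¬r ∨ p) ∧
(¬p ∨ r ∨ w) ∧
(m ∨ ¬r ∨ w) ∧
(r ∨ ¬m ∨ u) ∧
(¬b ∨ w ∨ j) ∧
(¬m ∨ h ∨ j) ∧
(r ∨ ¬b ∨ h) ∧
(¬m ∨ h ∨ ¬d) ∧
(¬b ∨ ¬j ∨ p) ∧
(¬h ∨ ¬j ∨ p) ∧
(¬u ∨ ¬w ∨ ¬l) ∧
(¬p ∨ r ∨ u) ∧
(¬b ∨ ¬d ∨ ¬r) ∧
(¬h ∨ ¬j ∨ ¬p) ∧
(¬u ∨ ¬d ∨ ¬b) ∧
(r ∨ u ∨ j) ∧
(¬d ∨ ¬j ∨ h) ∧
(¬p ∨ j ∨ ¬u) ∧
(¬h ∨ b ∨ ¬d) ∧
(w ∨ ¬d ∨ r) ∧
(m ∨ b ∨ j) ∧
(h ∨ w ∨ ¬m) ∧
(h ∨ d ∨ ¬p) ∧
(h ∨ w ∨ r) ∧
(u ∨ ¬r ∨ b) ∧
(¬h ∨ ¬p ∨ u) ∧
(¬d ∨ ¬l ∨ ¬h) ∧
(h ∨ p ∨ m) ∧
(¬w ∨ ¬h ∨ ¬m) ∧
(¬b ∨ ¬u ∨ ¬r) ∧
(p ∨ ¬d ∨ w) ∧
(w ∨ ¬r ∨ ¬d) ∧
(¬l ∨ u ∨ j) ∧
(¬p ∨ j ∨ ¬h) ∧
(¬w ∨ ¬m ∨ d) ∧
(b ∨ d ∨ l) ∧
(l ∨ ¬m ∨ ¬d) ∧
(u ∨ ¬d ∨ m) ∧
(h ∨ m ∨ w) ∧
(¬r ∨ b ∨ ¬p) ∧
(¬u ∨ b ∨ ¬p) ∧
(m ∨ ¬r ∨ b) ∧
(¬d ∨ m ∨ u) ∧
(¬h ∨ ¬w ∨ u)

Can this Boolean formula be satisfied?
Yes

Yes, the formula is satisfiable.

One satisfying assignment is: p=False, h=True, w=False, l=True, r=False, u=True, d=False, j=False, b=False, m=True

Verification: With this assignment, all 50 clauses evaluate to true.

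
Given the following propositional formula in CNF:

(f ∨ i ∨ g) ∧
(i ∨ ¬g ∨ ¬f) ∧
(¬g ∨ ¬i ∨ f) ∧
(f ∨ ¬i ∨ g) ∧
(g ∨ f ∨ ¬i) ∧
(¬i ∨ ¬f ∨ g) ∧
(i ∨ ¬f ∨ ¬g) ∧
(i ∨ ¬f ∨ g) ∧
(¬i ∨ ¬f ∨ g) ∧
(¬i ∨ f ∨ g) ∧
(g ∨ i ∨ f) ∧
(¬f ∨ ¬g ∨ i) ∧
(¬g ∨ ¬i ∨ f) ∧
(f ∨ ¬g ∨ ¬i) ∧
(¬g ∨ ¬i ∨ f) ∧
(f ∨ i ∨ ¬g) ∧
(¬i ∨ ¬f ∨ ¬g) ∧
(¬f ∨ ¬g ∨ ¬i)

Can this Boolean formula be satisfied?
No

No, the formula is not satisfiable.

No assignment of truth values to the variables can make all 18 clauses true simultaneously.

The formula is UNSAT (unsatisfiable).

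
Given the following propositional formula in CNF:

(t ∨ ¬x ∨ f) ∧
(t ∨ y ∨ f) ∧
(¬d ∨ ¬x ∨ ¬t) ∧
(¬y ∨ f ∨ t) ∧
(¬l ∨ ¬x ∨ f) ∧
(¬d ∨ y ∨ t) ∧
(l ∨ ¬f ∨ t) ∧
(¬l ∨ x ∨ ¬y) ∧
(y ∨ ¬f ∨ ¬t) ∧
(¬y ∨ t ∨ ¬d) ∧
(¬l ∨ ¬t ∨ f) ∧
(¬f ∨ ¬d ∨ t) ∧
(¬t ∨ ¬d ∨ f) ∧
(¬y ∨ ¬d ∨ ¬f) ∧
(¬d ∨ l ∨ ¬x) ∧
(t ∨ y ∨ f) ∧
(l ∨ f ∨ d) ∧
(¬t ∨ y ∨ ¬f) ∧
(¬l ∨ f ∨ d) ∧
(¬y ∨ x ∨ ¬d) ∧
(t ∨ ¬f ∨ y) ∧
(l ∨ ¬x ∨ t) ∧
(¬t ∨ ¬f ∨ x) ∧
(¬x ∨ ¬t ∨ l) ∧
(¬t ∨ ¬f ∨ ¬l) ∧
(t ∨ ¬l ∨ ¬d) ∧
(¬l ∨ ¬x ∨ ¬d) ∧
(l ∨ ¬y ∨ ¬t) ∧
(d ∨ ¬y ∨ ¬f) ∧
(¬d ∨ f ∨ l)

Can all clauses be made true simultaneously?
No

No, the formula is not satisfiable.

No assignment of truth values to the variables can make all 30 clauses true simultaneously.

The formula is UNSAT (unsatisfiable).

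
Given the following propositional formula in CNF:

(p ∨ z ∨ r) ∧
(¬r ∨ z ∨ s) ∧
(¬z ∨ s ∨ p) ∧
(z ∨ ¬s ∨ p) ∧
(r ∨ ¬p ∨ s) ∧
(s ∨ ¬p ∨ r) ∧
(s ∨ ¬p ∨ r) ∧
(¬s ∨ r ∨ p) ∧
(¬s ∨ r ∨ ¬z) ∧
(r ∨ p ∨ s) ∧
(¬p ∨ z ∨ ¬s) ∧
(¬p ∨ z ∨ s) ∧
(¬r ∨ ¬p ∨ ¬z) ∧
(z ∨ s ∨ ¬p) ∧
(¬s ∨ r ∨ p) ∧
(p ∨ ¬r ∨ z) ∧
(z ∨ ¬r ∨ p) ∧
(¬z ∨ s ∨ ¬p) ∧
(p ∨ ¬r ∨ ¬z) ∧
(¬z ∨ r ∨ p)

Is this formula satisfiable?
No

No, the formula is not satisfiable.

No assignment of truth values to the variables can make all 20 clauses true simultaneously.

The formula is UNSAT (unsatisfiable).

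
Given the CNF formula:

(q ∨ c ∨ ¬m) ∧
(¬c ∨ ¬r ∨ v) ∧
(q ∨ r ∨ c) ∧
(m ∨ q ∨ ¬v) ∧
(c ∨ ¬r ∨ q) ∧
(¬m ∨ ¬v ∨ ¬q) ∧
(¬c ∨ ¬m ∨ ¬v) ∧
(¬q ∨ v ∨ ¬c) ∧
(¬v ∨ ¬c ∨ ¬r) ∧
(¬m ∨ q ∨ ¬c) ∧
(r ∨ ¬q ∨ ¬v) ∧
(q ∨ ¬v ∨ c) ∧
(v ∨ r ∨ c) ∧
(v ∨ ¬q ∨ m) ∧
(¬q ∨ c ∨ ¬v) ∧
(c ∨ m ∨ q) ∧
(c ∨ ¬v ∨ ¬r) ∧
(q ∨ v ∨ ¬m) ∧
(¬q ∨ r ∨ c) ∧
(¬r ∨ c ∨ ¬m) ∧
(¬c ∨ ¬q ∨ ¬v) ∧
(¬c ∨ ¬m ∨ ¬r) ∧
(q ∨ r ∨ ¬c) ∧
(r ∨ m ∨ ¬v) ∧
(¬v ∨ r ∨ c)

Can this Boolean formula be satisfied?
No

No, the formula is not satisfiable.

No assignment of truth values to the variables can make all 25 clauses true simultaneously.

The formula is UNSAT (unsatisfiable).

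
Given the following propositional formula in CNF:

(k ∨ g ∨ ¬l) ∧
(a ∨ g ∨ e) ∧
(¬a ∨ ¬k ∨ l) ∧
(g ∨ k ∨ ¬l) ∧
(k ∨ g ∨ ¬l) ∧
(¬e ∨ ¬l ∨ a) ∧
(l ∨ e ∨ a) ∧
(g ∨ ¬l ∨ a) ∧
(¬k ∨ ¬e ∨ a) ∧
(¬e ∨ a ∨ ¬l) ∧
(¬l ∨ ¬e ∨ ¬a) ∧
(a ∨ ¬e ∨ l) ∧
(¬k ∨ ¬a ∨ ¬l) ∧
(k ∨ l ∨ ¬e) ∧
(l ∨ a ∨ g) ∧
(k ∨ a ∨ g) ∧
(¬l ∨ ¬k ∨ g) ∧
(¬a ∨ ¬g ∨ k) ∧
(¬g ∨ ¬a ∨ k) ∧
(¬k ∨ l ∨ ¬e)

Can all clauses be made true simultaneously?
Yes

Yes, the formula is satisfiable.

One satisfying assignment is: g=False, l=False, e=False, k=False, a=True

Verification: With this assignment, all 20 clauses evaluate to true.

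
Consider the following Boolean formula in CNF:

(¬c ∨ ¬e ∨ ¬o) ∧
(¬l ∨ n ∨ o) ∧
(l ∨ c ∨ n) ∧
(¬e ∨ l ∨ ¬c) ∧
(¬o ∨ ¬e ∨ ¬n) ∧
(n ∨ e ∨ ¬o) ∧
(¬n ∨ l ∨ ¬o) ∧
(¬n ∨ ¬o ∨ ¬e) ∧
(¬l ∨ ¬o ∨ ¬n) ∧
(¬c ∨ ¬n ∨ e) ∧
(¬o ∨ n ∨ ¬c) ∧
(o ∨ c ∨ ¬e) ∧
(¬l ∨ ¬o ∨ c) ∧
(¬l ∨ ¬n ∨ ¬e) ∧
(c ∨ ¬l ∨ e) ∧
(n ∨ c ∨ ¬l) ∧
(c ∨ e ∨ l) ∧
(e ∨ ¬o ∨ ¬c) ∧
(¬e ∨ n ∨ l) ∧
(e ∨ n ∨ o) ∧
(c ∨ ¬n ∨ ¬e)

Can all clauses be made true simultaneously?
No

No, the formula is not satisfiable.

No assignment of truth values to the variables can make all 21 clauses true simultaneously.

The formula is UNSAT (unsatisfiable).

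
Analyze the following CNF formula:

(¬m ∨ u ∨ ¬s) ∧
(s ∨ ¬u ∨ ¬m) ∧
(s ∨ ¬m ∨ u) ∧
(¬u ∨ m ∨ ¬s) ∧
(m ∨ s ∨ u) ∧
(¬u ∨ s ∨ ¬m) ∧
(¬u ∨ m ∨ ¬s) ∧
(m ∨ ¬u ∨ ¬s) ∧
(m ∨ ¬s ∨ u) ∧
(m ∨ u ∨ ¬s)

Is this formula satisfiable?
Yes

Yes, the formula is satisfiable.

One satisfying assignment is: u=True, s=True, m=True

Verification: With this assignment, all 10 clauses evaluate to true.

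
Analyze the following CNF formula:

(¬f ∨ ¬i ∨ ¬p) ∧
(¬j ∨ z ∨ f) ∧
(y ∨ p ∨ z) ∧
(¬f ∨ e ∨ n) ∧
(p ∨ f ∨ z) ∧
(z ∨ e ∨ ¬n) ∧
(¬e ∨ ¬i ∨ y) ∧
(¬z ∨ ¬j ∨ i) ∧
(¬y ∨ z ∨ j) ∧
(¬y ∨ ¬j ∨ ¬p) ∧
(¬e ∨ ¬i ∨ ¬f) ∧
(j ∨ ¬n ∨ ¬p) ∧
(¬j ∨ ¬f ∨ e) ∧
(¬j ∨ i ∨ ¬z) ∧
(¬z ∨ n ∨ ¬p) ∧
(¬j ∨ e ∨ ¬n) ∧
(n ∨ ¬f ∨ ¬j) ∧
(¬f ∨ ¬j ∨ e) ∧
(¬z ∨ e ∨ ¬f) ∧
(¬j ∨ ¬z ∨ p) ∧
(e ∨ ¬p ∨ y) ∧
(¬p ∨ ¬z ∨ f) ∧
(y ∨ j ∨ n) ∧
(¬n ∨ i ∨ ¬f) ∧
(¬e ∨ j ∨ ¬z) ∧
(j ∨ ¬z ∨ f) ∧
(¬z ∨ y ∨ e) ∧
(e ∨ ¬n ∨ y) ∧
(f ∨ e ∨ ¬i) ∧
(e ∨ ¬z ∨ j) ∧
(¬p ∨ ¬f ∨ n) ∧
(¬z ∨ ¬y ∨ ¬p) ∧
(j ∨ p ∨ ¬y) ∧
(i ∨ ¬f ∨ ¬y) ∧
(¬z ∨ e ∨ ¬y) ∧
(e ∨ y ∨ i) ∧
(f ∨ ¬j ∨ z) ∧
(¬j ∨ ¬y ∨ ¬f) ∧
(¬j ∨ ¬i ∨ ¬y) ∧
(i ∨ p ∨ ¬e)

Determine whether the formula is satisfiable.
No

No, the formula is not satisfiable.

No assignment of truth values to the variables can make all 40 clauses true simultaneously.

The formula is UNSAT (unsatisfiable).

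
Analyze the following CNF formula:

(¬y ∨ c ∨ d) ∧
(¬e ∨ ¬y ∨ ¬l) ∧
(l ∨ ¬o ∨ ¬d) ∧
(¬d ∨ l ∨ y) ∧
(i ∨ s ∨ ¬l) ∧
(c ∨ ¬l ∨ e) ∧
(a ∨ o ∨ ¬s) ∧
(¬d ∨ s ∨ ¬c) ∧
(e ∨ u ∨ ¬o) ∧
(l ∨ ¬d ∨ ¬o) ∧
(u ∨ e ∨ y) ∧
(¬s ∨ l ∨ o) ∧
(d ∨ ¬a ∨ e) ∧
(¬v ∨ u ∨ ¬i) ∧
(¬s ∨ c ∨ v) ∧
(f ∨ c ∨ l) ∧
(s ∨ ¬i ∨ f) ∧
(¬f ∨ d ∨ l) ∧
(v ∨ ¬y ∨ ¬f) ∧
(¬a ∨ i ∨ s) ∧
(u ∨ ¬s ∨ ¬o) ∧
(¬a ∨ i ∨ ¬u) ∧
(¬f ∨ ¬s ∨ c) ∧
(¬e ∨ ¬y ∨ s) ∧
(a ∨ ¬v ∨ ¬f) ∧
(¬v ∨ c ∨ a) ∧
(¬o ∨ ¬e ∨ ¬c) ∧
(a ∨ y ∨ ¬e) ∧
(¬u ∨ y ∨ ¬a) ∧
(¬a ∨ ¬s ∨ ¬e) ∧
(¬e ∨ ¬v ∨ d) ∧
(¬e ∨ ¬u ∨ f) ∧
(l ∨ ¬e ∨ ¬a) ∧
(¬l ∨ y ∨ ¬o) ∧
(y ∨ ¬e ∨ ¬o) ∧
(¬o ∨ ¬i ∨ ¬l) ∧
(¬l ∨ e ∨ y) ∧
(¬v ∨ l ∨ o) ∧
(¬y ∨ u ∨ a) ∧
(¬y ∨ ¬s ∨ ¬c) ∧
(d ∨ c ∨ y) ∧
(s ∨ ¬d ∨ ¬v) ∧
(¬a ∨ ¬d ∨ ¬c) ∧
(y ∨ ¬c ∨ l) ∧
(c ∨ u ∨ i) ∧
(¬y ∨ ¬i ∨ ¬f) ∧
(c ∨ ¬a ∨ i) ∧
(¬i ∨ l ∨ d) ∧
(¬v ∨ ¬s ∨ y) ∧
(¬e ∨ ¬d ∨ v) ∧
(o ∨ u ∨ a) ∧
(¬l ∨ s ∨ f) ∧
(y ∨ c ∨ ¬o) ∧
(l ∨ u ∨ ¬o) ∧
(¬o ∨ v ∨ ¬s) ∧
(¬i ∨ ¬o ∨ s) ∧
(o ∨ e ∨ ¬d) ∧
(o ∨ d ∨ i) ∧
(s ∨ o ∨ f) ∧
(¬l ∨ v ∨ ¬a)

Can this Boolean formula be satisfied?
Yes

Yes, the formula is satisfiable.

One satisfying assignment is: i=False, l=False, o=True, u=True, f=False, y=True, d=False, v=False, s=False, c=True, a=False, e=False

Verification: With this assignment, all 60 clauses evaluate to true.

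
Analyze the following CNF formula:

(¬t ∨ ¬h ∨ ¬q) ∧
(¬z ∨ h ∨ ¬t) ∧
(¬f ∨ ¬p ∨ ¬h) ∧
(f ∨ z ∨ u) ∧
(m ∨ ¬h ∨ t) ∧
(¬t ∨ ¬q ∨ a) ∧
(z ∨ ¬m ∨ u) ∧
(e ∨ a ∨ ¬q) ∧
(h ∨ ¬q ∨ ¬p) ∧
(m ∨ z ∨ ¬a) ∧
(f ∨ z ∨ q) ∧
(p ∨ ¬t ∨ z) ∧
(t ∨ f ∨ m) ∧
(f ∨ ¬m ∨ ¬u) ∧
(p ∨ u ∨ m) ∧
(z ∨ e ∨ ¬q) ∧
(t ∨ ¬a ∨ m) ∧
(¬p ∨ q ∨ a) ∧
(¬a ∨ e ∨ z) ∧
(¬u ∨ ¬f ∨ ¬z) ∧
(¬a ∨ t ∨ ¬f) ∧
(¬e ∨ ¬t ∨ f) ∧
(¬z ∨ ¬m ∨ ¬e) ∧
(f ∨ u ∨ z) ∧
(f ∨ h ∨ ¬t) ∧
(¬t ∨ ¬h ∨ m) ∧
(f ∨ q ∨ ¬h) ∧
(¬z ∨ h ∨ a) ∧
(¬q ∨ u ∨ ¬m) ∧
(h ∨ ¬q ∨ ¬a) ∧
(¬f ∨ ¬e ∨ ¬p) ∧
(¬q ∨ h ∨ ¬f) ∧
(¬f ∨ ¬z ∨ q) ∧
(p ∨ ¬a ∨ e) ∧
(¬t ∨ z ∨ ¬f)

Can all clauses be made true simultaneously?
Yes

Yes, the formula is satisfiable.

One satisfying assignment is: e=False, m=False, p=False, f=True, h=False, u=True, z=False, a=False, t=False, q=False

Verification: With this assignment, all 35 clauses evaluate to true.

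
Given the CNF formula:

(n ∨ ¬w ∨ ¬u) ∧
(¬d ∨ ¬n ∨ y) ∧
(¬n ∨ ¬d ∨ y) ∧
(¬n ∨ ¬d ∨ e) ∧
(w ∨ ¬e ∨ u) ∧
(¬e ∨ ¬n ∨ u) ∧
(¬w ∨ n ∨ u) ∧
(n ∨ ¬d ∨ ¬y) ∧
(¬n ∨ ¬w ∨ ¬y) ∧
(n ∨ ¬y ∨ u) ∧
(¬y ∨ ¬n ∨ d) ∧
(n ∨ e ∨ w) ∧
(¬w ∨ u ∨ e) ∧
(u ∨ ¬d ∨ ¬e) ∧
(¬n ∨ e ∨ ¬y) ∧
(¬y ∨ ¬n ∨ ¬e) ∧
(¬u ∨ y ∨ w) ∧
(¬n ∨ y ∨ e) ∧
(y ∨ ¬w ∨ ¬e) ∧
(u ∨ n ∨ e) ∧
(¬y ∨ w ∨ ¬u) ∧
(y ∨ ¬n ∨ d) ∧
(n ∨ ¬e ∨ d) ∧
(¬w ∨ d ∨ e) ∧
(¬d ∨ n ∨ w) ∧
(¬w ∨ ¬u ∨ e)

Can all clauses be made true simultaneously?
No

No, the formula is not satisfiable.

No assignment of truth values to the variables can make all 26 clauses true simultaneously.

The formula is UNSAT (unsatisfiable).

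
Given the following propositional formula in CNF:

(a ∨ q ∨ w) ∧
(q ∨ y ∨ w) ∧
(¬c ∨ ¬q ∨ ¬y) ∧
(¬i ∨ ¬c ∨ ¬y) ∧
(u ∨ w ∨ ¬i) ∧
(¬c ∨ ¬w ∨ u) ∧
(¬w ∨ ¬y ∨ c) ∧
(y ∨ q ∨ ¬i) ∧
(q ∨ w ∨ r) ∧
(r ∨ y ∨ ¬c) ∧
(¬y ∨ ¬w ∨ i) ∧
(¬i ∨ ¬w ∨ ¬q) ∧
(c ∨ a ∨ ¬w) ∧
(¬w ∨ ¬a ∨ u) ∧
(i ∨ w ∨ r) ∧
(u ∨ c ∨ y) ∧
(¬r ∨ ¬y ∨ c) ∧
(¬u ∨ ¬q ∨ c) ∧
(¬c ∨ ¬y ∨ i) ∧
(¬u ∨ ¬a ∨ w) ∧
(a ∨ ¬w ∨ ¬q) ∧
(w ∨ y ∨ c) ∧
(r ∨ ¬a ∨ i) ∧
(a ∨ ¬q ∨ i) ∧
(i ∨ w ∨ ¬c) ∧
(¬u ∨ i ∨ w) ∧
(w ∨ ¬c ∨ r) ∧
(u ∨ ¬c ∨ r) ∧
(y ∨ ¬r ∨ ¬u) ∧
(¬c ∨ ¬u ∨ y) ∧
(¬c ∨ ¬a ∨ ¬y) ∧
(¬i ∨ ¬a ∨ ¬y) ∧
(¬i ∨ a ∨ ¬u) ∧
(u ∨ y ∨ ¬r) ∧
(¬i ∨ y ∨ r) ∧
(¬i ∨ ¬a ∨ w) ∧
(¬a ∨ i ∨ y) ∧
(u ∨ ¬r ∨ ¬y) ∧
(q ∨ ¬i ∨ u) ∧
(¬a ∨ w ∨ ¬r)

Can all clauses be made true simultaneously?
No

No, the formula is not satisfiable.

No assignment of truth values to the variables can make all 40 clauses true simultaneously.

The formula is UNSAT (unsatisfiable).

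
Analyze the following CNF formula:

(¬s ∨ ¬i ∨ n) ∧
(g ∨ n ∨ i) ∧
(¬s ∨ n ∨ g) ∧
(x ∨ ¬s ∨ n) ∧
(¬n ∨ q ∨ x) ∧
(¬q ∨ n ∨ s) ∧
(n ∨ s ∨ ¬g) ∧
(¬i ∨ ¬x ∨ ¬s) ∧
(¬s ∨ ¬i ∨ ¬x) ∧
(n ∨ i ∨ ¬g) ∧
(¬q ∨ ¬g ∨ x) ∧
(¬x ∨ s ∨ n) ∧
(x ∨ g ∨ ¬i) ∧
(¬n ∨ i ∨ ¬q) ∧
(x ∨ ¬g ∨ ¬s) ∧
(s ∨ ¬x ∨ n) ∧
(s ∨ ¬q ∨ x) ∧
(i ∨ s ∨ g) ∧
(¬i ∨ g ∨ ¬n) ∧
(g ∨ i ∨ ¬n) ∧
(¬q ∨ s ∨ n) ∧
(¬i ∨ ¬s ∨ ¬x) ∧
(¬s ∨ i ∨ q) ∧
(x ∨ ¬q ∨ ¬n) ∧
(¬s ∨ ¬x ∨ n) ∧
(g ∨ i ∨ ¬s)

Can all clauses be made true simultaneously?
Yes

Yes, the formula is satisfiable.

One satisfying assignment is: g=True, i=True, s=False, x=True, q=True, n=True

Verification: With this assignment, all 26 clauses evaluate to true.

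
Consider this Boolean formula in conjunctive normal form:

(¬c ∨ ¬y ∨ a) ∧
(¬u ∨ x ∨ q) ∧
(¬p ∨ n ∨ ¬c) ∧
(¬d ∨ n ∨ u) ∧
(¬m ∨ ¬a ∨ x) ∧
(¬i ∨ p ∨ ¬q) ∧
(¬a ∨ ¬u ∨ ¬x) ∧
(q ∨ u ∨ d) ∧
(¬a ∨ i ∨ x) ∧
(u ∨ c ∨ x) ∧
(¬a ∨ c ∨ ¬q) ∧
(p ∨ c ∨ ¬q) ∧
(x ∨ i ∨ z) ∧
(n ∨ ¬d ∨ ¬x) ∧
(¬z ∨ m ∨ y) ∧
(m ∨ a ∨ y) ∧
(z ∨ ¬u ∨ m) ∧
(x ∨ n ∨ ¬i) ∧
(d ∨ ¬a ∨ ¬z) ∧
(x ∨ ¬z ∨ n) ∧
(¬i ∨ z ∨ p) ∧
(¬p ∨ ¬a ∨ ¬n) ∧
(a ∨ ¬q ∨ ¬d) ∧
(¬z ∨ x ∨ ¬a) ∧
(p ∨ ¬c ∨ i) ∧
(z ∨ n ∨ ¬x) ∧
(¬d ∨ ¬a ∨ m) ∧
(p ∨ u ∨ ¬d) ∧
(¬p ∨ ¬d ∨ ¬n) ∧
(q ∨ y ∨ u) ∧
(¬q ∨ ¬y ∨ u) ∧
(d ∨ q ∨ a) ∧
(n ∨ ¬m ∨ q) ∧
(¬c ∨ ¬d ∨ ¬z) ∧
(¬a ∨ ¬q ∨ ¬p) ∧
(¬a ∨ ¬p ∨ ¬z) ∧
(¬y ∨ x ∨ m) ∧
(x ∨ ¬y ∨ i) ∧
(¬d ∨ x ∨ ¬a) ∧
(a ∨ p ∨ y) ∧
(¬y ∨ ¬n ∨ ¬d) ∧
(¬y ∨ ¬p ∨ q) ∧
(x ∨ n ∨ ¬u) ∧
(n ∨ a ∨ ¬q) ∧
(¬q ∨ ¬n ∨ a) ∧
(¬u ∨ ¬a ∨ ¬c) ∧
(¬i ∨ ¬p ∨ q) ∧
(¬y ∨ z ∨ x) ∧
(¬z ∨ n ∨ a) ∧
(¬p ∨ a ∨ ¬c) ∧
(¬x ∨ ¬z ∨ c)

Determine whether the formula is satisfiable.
No

No, the formula is not satisfiable.

No assignment of truth values to the variables can make all 51 clauses true simultaneously.

The formula is UNSAT (unsatisfiable).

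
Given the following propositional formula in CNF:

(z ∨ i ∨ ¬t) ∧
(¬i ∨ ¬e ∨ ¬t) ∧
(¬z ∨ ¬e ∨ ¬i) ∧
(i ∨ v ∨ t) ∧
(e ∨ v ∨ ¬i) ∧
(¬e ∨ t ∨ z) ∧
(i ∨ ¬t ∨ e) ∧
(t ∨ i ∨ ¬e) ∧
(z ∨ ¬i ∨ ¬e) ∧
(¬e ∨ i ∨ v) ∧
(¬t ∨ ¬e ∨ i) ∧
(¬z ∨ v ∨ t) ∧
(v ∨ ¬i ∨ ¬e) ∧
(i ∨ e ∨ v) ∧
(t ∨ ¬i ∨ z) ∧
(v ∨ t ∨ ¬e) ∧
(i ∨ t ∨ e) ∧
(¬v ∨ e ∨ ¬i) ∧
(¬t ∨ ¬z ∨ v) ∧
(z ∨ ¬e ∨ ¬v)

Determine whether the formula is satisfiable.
No

No, the formula is not satisfiable.

No assignment of truth values to the variables can make all 20 clauses true simultaneously.

The formula is UNSAT (unsatisfiable).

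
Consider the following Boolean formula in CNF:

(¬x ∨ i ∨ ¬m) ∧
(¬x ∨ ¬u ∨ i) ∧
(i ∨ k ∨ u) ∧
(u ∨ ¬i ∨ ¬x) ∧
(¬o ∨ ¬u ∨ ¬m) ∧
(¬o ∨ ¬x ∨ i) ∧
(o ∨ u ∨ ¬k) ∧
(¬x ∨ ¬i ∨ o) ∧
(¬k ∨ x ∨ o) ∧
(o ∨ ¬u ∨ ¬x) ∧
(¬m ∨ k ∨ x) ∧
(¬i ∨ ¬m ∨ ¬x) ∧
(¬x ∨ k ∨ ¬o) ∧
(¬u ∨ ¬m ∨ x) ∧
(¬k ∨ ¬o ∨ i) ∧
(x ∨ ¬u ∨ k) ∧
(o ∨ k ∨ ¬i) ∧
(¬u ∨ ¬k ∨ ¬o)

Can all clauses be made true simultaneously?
Yes

Yes, the formula is satisfiable.

One satisfying assignment is: o=True, x=False, m=False, i=True, u=False, k=False

Verification: With this assignment, all 18 clauses evaluate to true.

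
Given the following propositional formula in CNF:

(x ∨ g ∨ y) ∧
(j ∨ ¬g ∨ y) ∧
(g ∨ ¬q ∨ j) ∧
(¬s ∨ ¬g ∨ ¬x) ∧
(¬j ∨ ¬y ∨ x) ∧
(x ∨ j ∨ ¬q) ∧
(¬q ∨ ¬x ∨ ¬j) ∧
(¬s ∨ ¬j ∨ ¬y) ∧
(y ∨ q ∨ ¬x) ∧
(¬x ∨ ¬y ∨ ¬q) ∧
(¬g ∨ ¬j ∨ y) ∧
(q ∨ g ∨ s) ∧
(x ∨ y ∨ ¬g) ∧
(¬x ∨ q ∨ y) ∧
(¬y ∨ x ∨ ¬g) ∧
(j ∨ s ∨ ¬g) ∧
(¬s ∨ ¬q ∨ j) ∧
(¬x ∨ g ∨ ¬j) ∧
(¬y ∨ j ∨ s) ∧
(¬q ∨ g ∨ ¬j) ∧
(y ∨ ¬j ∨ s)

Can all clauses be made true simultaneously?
Yes

Yes, the formula is satisfiable.

One satisfying assignment is: q=False, x=True, y=True, g=True, j=True, s=False

Verification: With this assignment, all 21 clauses evaluate to true.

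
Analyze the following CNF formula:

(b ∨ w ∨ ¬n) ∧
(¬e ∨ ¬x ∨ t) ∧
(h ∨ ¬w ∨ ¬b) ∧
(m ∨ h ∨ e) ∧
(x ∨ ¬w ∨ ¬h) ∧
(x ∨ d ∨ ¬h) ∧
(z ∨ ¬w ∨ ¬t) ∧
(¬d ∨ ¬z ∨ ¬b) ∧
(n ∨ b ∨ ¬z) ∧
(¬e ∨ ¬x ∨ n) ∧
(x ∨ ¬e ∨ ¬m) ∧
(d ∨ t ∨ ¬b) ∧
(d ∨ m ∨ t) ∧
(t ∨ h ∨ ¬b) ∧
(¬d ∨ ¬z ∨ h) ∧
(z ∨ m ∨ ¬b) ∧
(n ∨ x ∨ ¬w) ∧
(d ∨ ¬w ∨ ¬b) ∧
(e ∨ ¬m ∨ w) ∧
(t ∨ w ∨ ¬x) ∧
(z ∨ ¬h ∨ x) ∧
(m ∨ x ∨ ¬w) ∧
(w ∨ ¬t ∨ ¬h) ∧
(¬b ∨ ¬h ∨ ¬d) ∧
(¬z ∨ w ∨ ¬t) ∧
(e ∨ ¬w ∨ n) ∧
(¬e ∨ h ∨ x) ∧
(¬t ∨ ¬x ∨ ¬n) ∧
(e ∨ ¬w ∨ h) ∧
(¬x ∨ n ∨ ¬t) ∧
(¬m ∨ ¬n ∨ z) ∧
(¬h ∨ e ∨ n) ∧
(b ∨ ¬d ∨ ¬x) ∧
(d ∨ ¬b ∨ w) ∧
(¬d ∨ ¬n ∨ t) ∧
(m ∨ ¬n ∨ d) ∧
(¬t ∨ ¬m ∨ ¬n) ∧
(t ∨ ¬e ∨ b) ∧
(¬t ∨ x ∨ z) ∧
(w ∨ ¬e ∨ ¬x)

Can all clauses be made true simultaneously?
Yes

Yes, the formula is satisfiable.

One satisfying assignment is: m=True, t=False, z=True, x=True, h=True, b=False, w=True, d=False, e=False, n=True

Verification: With this assignment, all 40 clauses evaluate to true.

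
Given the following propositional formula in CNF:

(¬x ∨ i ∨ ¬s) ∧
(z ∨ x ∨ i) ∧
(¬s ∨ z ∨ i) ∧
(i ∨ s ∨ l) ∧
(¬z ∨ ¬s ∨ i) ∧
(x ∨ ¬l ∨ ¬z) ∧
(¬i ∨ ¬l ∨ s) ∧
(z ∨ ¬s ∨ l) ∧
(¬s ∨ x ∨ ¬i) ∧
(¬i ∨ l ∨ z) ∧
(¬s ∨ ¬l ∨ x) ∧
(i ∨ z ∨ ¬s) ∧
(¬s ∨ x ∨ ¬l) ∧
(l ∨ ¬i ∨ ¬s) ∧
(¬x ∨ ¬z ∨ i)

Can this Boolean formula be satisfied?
Yes

Yes, the formula is satisfiable.

One satisfying assignment is: x=True, i=False, l=True, z=False, s=False

Verification: With this assignment, all 15 clauses evaluate to true.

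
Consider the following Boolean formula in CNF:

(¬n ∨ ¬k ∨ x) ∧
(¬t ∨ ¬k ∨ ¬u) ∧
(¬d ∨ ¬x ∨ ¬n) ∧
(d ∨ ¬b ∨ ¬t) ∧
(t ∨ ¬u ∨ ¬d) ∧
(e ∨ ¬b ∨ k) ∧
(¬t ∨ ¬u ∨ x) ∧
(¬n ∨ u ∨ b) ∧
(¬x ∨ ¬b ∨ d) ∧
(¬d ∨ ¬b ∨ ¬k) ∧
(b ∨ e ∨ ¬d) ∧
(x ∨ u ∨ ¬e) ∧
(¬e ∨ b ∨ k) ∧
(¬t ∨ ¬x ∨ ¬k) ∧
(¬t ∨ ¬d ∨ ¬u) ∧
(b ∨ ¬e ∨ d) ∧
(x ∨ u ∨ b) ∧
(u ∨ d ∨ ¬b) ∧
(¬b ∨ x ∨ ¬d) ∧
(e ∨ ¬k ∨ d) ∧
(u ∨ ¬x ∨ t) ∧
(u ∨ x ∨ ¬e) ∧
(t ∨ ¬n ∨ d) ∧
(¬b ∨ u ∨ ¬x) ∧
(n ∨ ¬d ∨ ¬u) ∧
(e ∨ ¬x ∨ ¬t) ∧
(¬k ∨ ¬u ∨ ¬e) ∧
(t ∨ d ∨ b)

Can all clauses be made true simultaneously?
Yes

Yes, the formula is satisfiable.

One satisfying assignment is: d=False, b=True, u=True, x=False, t=False, n=False, e=True, k=False

Verification: With this assignment, all 28 clauses evaluate to true.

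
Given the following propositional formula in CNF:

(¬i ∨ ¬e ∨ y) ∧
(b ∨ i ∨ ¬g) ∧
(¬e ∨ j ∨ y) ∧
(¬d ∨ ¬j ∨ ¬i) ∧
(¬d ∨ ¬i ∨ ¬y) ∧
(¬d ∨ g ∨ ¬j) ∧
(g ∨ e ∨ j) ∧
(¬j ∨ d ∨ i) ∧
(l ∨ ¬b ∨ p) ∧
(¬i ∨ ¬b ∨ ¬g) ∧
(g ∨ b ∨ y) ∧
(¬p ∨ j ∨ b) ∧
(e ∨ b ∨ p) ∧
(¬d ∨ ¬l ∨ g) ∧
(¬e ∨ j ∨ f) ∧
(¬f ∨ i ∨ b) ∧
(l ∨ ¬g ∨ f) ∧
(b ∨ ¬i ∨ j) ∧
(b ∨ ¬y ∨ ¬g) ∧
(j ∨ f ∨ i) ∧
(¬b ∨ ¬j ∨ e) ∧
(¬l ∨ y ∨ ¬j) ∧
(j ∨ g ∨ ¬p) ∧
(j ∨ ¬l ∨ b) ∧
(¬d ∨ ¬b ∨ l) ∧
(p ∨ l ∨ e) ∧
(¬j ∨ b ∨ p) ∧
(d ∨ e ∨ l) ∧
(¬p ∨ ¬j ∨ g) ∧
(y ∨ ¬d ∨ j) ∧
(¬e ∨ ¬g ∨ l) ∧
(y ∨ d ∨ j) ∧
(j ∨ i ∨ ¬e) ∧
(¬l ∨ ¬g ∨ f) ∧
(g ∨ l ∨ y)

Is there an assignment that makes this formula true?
Yes

Yes, the formula is satisfiable.

One satisfying assignment is: j=True, y=True, f=False, d=False, p=False, b=True, l=True, g=False, e=True, i=True

Verification: With this assignment, all 35 clauses evaluate to true.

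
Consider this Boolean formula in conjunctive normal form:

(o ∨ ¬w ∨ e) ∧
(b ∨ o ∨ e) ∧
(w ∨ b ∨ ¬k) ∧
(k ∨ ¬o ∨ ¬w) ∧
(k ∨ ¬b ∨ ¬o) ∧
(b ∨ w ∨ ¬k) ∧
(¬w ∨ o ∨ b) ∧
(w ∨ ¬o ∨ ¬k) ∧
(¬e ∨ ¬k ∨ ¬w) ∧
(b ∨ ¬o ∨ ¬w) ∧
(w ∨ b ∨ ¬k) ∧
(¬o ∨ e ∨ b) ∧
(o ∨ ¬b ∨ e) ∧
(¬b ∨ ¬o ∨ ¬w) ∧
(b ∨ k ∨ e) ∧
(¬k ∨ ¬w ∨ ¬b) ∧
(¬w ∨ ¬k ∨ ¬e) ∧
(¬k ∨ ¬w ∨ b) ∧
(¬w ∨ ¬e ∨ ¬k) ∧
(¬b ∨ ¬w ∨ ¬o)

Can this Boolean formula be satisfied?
Yes

Yes, the formula is satisfiable.

One satisfying assignment is: w=False, k=False, b=False, e=True, o=False

Verification: With this assignment, all 20 clauses evaluate to true.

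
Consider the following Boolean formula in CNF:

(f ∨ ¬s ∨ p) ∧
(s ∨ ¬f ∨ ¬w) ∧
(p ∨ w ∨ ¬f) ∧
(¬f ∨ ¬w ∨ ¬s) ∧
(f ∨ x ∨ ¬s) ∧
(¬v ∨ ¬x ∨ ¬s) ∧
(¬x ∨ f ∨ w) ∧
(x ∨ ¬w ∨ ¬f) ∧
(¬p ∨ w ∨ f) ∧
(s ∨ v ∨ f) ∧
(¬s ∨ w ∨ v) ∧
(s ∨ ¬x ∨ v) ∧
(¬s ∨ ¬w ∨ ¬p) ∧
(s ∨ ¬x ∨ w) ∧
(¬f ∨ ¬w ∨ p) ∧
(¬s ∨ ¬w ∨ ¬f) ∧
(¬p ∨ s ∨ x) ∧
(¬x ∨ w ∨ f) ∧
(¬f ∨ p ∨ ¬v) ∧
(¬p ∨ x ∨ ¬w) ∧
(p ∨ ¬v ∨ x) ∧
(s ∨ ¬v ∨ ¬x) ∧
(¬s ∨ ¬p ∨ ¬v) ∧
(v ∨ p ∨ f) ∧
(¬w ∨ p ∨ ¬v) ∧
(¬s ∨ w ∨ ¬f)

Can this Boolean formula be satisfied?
No

No, the formula is not satisfiable.

No assignment of truth values to the variables can make all 26 clauses true simultaneously.

The formula is UNSAT (unsatisfiable).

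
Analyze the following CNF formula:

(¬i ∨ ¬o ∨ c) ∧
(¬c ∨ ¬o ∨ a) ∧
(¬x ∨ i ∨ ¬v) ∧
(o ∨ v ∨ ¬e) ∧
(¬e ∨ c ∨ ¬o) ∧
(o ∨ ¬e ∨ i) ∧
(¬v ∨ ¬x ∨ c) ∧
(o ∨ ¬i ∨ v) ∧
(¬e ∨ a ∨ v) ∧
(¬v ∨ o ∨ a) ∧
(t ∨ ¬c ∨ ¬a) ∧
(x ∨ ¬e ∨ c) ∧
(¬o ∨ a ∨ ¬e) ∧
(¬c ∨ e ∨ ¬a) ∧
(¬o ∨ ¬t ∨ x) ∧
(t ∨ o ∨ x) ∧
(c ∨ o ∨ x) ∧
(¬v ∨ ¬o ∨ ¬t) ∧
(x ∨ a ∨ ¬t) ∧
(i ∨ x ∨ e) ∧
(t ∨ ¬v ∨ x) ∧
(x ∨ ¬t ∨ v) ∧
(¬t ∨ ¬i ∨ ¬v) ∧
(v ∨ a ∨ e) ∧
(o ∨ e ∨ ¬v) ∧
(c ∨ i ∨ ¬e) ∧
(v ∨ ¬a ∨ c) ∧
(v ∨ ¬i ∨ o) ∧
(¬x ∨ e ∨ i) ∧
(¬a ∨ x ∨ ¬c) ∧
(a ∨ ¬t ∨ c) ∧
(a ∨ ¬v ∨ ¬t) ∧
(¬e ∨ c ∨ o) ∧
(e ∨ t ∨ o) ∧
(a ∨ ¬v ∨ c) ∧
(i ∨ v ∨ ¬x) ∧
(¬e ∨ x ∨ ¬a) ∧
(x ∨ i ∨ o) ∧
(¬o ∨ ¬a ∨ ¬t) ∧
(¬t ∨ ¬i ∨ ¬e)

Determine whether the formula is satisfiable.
No

No, the formula is not satisfiable.

No assignment of truth values to the variables can make all 40 clauses true simultaneously.

The formula is UNSAT (unsatisfiable).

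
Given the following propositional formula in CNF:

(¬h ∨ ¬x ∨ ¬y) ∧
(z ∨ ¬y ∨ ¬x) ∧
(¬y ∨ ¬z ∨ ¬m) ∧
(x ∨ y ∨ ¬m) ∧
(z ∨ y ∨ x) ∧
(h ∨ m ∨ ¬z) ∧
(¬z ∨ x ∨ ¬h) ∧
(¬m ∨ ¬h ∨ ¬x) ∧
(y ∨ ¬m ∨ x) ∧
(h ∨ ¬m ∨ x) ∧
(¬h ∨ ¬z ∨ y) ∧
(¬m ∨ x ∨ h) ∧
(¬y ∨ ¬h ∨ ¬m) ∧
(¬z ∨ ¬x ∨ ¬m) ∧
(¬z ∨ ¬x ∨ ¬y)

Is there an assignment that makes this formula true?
Yes

Yes, the formula is satisfiable.

One satisfying assignment is: h=False, x=True, m=False, z=False, y=False

Verification: With this assignment, all 15 clauses evaluate to true.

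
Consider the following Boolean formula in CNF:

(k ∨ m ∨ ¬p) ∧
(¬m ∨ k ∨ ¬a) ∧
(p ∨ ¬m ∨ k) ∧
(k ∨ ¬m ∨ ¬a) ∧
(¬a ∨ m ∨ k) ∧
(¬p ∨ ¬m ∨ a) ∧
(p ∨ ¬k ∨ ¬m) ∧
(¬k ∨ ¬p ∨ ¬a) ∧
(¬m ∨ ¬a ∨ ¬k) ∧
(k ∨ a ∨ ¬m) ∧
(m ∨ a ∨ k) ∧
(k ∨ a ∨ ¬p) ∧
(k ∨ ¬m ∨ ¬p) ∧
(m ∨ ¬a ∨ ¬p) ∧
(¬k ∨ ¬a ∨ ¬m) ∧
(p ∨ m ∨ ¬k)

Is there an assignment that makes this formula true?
Yes

Yes, the formula is satisfiable.

One satisfying assignment is: k=True, m=False, p=True, a=False

Verification: With this assignment, all 16 clauses evaluate to true.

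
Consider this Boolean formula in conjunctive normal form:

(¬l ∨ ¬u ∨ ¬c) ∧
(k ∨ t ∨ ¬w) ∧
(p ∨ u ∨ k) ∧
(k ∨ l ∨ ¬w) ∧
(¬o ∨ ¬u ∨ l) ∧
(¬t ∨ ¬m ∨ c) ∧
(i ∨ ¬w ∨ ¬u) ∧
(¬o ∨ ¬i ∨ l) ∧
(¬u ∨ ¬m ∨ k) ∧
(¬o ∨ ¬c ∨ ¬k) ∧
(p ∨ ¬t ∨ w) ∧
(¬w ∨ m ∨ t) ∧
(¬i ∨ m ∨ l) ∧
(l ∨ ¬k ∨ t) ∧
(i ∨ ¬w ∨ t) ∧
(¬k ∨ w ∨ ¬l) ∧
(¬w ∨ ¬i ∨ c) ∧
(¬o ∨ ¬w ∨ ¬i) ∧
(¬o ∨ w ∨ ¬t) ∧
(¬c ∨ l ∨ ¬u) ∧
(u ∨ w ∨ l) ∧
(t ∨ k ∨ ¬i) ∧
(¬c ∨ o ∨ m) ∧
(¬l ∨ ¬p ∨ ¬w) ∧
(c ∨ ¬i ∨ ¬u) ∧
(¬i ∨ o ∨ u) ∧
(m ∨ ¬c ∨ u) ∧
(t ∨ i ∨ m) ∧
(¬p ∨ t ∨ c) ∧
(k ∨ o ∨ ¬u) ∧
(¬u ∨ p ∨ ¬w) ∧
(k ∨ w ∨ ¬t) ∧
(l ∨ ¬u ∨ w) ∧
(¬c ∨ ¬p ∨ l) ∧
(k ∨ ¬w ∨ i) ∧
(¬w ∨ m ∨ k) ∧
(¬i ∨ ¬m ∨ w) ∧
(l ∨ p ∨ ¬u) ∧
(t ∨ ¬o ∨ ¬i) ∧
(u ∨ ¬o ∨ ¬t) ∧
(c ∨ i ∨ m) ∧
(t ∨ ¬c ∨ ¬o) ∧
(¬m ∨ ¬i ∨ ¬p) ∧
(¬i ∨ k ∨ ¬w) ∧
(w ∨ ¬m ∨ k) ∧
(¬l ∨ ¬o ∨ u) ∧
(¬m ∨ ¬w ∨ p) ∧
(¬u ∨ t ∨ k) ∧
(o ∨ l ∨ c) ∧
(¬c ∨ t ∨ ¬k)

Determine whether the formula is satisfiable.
No

No, the formula is not satisfiable.

No assignment of truth values to the variables can make all 50 clauses true simultaneously.

The formula is UNSAT (unsatisfiable).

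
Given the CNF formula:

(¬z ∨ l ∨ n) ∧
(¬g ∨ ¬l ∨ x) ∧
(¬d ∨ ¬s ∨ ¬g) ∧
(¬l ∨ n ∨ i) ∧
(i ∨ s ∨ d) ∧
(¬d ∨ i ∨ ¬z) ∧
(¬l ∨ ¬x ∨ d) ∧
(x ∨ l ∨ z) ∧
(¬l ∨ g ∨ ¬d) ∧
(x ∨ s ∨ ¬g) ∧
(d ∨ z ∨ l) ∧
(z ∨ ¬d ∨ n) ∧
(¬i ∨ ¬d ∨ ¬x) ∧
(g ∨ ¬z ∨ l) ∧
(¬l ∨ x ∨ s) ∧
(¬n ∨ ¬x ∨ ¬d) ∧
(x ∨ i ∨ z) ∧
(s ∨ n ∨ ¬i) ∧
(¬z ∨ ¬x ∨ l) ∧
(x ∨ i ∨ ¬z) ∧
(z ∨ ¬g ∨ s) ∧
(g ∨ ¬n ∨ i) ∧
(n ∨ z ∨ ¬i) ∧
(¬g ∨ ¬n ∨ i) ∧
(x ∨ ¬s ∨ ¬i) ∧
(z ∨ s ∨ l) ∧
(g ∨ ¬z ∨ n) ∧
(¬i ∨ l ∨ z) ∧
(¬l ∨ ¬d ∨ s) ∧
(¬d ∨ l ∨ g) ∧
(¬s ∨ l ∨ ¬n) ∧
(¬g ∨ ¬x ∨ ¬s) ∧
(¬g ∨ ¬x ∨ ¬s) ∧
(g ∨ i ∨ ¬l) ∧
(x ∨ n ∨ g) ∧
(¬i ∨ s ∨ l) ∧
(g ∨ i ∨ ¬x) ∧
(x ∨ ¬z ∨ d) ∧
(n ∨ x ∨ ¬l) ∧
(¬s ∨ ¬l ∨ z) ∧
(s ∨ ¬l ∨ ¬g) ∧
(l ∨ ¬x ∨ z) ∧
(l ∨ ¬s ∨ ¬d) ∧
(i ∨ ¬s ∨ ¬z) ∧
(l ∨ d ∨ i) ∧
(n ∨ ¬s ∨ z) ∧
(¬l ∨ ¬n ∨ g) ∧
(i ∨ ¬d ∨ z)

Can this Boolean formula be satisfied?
No

No, the formula is not satisfiable.

No assignment of truth values to the variables can make all 48 clauses true simultaneously.

The formula is UNSAT (unsatisfiable).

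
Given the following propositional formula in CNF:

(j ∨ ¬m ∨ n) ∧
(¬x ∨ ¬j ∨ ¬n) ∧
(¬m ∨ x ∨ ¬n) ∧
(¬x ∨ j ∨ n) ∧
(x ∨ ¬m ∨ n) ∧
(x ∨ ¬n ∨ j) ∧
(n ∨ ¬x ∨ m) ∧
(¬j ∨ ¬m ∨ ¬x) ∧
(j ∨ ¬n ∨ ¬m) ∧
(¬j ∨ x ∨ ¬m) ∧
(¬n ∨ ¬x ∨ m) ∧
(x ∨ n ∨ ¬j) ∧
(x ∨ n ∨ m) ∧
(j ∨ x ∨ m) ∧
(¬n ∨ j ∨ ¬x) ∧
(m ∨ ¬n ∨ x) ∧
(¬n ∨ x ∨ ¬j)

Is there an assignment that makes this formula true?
No

No, the formula is not satisfiable.

No assignment of truth values to the variables can make all 17 clauses true simultaneously.

The formula is UNSAT (unsatisfiable).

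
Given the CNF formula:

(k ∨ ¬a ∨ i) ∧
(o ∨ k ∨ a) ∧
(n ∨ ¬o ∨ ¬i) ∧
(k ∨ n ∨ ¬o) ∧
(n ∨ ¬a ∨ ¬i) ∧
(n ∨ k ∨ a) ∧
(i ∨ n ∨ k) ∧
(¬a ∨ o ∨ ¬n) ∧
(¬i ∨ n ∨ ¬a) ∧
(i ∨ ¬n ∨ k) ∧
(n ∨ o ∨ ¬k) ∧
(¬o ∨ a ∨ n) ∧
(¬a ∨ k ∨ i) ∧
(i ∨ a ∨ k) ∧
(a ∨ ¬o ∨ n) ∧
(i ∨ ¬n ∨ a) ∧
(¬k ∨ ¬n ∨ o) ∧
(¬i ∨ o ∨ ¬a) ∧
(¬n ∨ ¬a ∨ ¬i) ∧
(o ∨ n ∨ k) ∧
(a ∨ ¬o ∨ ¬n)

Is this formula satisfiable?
Yes

Yes, the formula is satisfiable.

One satisfying assignment is: k=True, i=False, o=True, n=True, a=True

Verification: With this assignment, all 21 clauses evaluate to true.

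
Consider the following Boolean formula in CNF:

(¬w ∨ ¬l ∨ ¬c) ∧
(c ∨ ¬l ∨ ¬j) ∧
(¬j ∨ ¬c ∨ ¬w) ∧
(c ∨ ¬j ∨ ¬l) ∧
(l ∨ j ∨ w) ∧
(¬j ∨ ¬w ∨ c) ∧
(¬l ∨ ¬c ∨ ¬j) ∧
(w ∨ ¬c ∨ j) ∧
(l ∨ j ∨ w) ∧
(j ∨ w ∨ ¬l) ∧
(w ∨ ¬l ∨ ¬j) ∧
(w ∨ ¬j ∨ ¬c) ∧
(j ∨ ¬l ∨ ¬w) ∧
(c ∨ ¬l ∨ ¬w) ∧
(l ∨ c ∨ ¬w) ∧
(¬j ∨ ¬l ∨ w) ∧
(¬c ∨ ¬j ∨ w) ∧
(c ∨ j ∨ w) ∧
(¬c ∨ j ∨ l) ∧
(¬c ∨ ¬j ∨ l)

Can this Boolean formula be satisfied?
Yes

Yes, the formula is satisfiable.

One satisfying assignment is: w=False, j=True, l=False, c=False

Verification: With this assignment, all 20 clauses evaluate to true.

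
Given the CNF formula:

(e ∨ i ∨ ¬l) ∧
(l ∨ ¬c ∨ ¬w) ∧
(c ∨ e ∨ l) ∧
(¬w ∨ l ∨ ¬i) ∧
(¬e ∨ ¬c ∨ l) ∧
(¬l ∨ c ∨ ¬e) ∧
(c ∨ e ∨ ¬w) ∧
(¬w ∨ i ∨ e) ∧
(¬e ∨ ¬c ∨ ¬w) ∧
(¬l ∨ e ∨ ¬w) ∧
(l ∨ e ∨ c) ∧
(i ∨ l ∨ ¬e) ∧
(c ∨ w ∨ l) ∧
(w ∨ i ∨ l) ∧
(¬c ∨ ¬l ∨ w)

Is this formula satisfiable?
Yes

Yes, the formula is satisfiable.

One satisfying assignment is: e=False, i=True, c=True, w=False, l=False

Verification: With this assignment, all 15 clauses evaluate to true.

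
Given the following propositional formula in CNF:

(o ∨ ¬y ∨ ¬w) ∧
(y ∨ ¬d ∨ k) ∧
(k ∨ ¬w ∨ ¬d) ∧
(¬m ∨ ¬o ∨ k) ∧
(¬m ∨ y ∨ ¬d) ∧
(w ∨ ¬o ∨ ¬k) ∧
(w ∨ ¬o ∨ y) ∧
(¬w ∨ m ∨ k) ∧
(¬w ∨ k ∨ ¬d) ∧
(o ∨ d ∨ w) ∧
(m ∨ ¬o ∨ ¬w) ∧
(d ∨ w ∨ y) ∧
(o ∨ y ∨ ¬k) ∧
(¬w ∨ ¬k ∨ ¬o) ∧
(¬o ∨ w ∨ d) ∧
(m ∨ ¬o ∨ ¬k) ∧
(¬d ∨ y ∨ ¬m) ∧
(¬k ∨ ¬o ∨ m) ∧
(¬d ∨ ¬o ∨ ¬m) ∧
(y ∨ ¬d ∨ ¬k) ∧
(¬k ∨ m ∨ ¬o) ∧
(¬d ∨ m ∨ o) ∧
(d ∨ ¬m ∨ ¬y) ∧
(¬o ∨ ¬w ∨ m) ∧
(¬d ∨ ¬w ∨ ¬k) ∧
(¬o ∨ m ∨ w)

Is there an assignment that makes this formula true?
Yes

Yes, the formula is satisfiable.

One satisfying assignment is: w=True, y=False, k=False, d=False, o=False, m=True

Verification: With this assignment, all 26 clauses evaluate to true.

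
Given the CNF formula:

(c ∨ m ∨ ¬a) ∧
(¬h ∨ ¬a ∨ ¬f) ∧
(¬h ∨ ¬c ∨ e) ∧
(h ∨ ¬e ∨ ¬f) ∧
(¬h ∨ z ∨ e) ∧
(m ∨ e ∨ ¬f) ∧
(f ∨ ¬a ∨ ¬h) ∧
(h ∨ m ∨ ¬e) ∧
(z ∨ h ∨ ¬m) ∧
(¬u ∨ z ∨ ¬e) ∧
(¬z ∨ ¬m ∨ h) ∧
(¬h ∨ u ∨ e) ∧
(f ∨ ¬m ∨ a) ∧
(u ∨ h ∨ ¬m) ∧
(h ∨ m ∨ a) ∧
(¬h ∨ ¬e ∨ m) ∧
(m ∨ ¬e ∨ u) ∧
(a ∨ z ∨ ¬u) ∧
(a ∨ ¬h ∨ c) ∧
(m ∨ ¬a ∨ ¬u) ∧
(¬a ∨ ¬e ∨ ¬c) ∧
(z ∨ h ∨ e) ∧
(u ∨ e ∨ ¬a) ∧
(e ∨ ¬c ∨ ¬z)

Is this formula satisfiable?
Yes

Yes, the formula is satisfiable.

One satisfying assignment is: m=True, u=True, h=True, a=False, f=True, c=True, e=True, z=True

Verification: With this assignment, all 24 clauses evaluate to true.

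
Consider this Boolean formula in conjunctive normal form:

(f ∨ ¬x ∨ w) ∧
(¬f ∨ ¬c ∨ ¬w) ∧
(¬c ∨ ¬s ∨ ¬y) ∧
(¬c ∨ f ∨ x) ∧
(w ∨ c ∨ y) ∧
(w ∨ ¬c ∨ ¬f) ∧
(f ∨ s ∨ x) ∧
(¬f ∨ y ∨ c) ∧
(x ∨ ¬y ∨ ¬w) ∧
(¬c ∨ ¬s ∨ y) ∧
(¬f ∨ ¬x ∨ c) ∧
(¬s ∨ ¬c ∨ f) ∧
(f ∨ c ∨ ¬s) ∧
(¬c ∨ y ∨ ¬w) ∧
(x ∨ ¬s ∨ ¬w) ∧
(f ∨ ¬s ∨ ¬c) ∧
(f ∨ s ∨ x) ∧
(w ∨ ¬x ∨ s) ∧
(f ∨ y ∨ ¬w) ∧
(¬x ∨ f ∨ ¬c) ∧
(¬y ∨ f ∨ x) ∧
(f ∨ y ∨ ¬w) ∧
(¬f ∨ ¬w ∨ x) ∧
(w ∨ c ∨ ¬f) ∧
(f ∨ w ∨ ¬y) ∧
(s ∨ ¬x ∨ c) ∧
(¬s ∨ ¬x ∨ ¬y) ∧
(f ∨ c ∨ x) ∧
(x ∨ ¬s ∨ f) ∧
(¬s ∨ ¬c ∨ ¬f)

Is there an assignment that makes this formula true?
No

No, the formula is not satisfiable.

No assignment of truth values to the variables can make all 30 clauses true simultaneously.

The formula is UNSAT (unsatisfiable).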